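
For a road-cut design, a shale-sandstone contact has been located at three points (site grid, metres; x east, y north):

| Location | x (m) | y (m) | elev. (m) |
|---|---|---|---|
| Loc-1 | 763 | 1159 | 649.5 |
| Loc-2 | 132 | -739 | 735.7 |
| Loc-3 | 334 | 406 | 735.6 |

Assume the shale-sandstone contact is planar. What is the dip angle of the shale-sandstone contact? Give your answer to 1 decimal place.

16.4°

Two edge vectors: Loc-1→Loc-2 = (-631, -1898, 86.2), Loc-1→Loc-3 = (-429, -753, 86.1).
Normal n = (Loc-1→Loc-2) × (Loc-1→Loc-3) = (-98509.2, 17349.3, -339099).
So ∂z/∂x = −n_x/n_z = −0.29050 and ∂z/∂y = −n_y/n_z = 0.05116.
Gradient magnitude |∇z| = √(a² + b²) = √(0.08439 + 0.00262) = 0.29497.
True dip = arctan(0.29497) = 16.4°, dipping toward E (azimuth ≈ 100°).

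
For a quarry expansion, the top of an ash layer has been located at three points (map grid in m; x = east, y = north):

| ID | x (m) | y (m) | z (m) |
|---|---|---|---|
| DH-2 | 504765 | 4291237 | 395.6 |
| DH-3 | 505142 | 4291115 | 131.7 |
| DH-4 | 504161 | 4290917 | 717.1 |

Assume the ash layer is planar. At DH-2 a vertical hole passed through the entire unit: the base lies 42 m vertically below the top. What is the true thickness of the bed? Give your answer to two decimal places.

34.96 m

Let the plane be z = a·x + b·y + c.
DH-3−DH-2: 377a − 122b = −263.9;  DH-4−DH-2: −604a − 320b = 321.5.
Solving gives a = −0.63640, b = 0.19652.
|∇z| = √(a²+b²) = 0.66606, so dip δ = arctan(0.66606) = 33.67°.
True thickness = vertical thickness × cos δ = 42 × cos 33.67° = 34.96 m.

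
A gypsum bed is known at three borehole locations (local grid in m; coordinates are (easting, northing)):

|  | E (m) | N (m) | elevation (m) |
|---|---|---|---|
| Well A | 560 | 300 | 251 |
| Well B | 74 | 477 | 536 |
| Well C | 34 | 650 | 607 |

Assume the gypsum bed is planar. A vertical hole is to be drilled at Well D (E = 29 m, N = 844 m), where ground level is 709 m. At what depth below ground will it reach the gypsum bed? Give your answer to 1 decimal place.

Let the plane be z = a·E + b·N + c.
Well B−Well A: −486a + 177b = 285;  Well C−Well A: −526a + 350b = 356.
Solving gives a = −0.47713, b = 0.30009.
Then c = 251 − a·560 − b·300 = 428.17.
At (29, 844): z_contact = −13.84 + 253.27 + 428.17 = 667.60 m.
Depth below ground = 709 − 667.60 = 41.4 m.

41.4 m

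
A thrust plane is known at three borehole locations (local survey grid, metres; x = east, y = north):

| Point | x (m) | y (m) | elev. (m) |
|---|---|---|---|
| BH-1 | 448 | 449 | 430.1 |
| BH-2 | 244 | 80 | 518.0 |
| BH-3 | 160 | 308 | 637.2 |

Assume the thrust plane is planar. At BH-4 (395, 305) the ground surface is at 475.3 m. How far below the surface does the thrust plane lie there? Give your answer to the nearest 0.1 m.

32.9 m

Two edge vectors: BH-1→BH-2 = (-204, -369, 87.9), BH-1→BH-3 = (-288, -141, 207.1).
Normal n = (BH-1→BH-2) × (BH-1→BH-3) = (-64026, 16933.2, -77508).
So ∂z/∂x = −n_x/n_z = −0.82606 and ∂z/∂y = −n_y/n_z = 0.21847.
Intercept c from BH-1: 430.1 + 370.07 − 98.09 = 702.08.
At (395, 305): z_contact = −326.29 + 66.63 + 702.08 = 442.42 m.
Depth below ground = 475.3 − 442.42 = 32.9 m.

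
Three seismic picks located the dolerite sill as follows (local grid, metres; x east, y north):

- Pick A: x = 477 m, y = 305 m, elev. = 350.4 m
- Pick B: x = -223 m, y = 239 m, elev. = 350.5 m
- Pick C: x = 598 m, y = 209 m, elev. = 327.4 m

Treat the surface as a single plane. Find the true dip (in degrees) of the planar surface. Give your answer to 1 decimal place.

Two edge vectors: Pick A→Pick B = (-700, -66, 0.1), Pick A→Pick C = (121, -96, -23).
Normal n = (Pick A→Pick B) × (Pick A→Pick C) = (1527.6, -16087.9, 75186).
So ∂z/∂x = −n_x/n_z = −0.02032 and ∂z/∂y = −n_y/n_z = 0.21397.
Gradient magnitude |∇z| = √(a² + b²) = √(0.00041 + 0.04579) = 0.21494.
True dip = arctan(0.21494) = 12.1°, dipping toward S (azimuth ≈ 175°).

12.1°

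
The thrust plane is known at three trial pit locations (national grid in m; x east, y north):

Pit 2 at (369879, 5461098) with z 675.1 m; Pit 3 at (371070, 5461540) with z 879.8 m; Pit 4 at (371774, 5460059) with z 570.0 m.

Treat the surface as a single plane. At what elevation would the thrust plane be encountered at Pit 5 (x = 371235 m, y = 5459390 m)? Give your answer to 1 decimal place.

361.4 m

Two edge vectors: Pit 2→Pit 3 = (1191, 442, 204.7), Pit 2→Pit 4 = (1895, -1039, -105.1).
Normal n = (Pit 2→Pit 3) × (Pit 2→Pit 4) = (166229.1, 513080.6, -2075039).
So ∂z/∂x = −n_x/n_z = 0.080108904 and ∂z/∂y = −n_y/n_z = 0.247263112.
Intercept c from Pit 2: 675.1 − 29630.60 − 1350328.08 = −1379283.59.
At (371235, 5459390): z = 29739.2 + 1349905.8 − 1379283.59 = 361.4 m.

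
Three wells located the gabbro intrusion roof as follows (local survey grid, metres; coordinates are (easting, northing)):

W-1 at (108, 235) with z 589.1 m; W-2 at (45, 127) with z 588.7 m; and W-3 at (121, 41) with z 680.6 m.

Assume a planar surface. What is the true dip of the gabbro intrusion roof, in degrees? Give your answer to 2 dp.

Let the plane be z = a·E + b·N + c.
W-2−W-1: −63a − 108b = −0.4;  W-3−W-1: 13a − 194b = 91.5.
Solving gives a = 0.73093, b = −0.42267.
Gradient magnitude |∇z| = √(a² + b²) = √(0.53425 + 0.17865) = 0.84434.
True dip = arctan(0.84434) = 40.18°, dipping toward WNW (azimuth ≈ 300°).

40.18°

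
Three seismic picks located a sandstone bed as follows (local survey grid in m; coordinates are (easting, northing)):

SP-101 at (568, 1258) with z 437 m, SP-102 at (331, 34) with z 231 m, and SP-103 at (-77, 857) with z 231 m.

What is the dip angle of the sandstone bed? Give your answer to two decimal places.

15.24°

Let the plane be z = a·E + b·N + c.
SP-102−SP-101: −237a − 1224b = −206;  SP-103−SP-101: −645a − 401b = −206.
Solving gives a = 0.24414, b = 0.12103.
Gradient magnitude |∇z| = √(a² + b²) = √(0.05960 + 0.01465) = 0.27249.
True dip = arctan(0.27249) = 15.24°, dipping toward WSW (azimuth ≈ 244°).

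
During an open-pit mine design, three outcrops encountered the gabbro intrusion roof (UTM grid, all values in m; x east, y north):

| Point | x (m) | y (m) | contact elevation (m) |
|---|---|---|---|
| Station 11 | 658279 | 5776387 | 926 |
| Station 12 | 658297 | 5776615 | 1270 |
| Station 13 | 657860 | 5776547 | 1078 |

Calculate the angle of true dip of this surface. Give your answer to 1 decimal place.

Two edge vectors: Station 11→Station 12 = (18, 228, 344), Station 11→Station 13 = (-419, 160, 152).
Normal n = (Station 11→Station 12) × (Station 11→Station 13) = (-20384, -146872, 98412).
So ∂z/∂x = −n_x/n_z = 0.20713 and ∂z/∂y = −n_y/n_z = 1.49242.
Gradient magnitude |∇z| = √(a² + b²) = √(0.04290 + 2.22732) = 1.50672.
True dip = arctan(1.50672) = 56.4°, dipping toward S (azimuth ≈ 188°).

56.4°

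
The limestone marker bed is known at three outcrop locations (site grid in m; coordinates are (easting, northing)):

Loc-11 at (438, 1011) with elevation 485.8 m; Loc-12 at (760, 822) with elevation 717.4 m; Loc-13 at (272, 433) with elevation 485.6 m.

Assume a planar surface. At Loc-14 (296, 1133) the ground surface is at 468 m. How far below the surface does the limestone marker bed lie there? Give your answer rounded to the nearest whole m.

91 m

Let the plane be z = a·E + b·N + c.
Loc-12−Loc-11: 322a − 189b = 231.6;  Loc-13−Loc-11: −166a − 578b = −0.2.
Solving gives a = 0.61567, b = −0.17647.
Then c = 485.8 − a·438 − b·1011 = 394.55.
At (296, 1133): z_contact = 182.2 − 199.9 + 394.55 = 376.8 m.
Depth below ground = 468 − 376.8 = 91 m.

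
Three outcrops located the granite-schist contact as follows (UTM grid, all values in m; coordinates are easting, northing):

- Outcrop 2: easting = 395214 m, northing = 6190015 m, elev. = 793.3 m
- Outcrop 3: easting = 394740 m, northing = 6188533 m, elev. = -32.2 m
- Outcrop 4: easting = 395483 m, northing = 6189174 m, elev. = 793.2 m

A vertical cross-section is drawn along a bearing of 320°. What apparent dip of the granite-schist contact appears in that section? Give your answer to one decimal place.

Let the plane be z = a·easting + b·northing + c.
Outcrop 3−Outcrop 2: −474a − 1482b = −825.5;  Outcrop 4−Outcrop 2: 269a − 841b = −0.1.
Solving gives a = 0.87057, b = 0.27858.
Unit vector along 320° is (sin 320°, cos 320°) = (-0.6428, 0.7660).
Slope in that direction = a·(-0.6428) + b·(0.7660) = −0.34619.
Apparent dip = arctan|0.34619| = 19.1° (true dip is 42.4°, so apparent ≤ true as expected).

19.1°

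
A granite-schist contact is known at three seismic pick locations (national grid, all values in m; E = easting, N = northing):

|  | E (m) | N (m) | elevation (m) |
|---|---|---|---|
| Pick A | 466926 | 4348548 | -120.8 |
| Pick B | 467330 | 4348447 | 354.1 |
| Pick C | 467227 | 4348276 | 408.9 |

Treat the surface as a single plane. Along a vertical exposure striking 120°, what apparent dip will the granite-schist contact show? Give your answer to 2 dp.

Two edge vectors: Pick A→Pick B = (404, -101, 474.9), Pick A→Pick C = (301, -272, 529.7).
Normal n = (Pick A→Pick B) × (Pick A→Pick C) = (75673.1, -71053.9, -79487).
So ∂z/∂E = −n_x/n_z = 0.95202 and ∂z/∂N = −n_y/n_z = −0.89391.
Unit vector along 120° is (sin 120°, cos 120°) = (0.8660, -0.5000).
Slope in that direction = a·(0.8660) + b·(-0.5000) = 1.27143.
Apparent dip = arctan|1.27143| = 51.81° (true dip is 52.6°, so apparent ≤ true as expected).

51.81°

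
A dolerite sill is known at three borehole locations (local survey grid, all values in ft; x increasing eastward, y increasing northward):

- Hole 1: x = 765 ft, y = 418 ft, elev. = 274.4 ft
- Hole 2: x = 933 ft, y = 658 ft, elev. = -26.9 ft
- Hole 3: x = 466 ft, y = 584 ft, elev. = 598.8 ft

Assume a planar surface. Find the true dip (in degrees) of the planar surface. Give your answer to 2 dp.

53.10°

Two edge vectors: Hole 1→Hole 2 = (168, 240, -301.3), Hole 1→Hole 3 = (-299, 166, 324.4).
Normal n = (Hole 1→Hole 2) × (Hole 1→Hole 3) = (127871.8, 35589.5, 99648).
So ∂z/∂x = −n_x/n_z = −1.28323 and ∂z/∂y = −n_y/n_z = −0.35715.
Gradient magnitude |∇z| = √(a² + b²) = √(1.64669 + 0.12756) = 1.33201.
True dip = arctan(1.33201) = 53.10°, dipping toward ENE (azimuth ≈ 074°).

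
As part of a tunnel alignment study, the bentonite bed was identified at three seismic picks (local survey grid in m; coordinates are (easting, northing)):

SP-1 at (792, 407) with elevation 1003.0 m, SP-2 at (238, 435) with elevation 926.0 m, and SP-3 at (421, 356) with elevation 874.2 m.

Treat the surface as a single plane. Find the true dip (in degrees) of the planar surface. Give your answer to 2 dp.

Two edge vectors: SP-1→SP-2 = (-554, 28, -77), SP-1→SP-3 = (-371, -51, -128.8).
Normal n = (SP-1→SP-2) × (SP-1→SP-3) = (-7533.4, -42788.2, 38642).
So ∂z/∂E = −n_x/n_z = 0.19495 and ∂z/∂N = −n_y/n_z = 1.10730.
Gradient magnitude |∇z| = √(a² + b²) = √(0.03801 + 1.22611) = 1.12433.
True dip = arctan(1.12433) = 48.35°, dipping toward S (azimuth ≈ 190°).

48.35°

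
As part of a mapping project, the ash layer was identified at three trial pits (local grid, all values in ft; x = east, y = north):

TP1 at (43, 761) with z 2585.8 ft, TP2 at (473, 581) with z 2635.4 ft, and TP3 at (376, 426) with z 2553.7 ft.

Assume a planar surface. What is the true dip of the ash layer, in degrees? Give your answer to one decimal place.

Let the plane be z = a·x + b·y + c.
TP2−TP1: 430a − 180b = 49.6;  TP3−TP1: 333a − 335b = −32.1.
Solving gives a = 0.26625, b = 0.36048.
Gradient magnitude |∇z| = √(a² + b²) = √(0.07089 + 0.12994) = 0.44814.
True dip = arctan(0.44814) = 24.1°, dipping toward SW (azimuth ≈ 216°).

24.1°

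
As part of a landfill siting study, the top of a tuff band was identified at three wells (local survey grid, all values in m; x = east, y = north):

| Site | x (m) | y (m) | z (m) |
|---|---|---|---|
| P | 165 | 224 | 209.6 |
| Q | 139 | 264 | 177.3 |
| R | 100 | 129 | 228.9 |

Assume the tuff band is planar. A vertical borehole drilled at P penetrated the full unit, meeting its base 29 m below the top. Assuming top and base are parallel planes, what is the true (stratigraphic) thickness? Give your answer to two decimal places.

23.93 m

Two edge vectors: P→Q = (-26, 40, -32.3), P→R = (-65, -95, 19.3).
Normal n = (P→Q) × (P→R) = (-2296.5, 2601.3, 5070).
So ∂z/∂x = −n_x/n_z = 0.45296 and ∂z/∂y = −n_y/n_z = −0.51308.
|∇z| = √(a²+b²) = 0.68441, so dip δ = arctan(0.68441) = 34.39°.
True thickness = vertical thickness × cos δ = 29 × cos 34.39° = 23.93 m.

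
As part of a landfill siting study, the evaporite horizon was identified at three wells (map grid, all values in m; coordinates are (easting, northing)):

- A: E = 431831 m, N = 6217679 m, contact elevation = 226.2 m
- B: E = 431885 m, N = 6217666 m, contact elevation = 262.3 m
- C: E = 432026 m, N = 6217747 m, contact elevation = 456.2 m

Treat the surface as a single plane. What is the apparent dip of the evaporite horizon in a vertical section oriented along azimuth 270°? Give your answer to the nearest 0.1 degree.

41.3°

Let the plane be z = a·E + b·N + c.
B−A: 54a − 13b = 36.1;  C−A: 195a + 68b = 230.
Solving gives a = 0.87720, b = 0.86684.
Unit vector along 270° is (sin 270°, cos 270°) = (-1.0000, -0.0000).
Slope in that direction = a·(-1.0000) + b·(-0.0000) = −0.87720.
Apparent dip = arctan|0.87720| = 41.3° (true dip is 51.0°, so apparent ≤ true as expected).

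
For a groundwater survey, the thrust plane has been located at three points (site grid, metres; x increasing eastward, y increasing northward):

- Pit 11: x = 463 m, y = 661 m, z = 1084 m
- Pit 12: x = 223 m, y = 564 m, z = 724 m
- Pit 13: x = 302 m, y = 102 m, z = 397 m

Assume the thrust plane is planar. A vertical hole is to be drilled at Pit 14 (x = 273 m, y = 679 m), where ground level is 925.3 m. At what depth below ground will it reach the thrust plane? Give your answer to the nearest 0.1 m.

40.8 m

Let the plane be z = a·x + b·y + c.
Pit 12−Pit 11: −240a − 97b = −360;  Pit 13−Pit 11: −161a − 559b = −687.
Solving gives a = 1.13546, b = 0.90195.
Then c = 1084 − a·463 − b·661 = −37.91.
At (273, 679): z_contact = 309.98 + 612.42 − 37.91 = 884.50 m.
Depth below ground = 925.3 − 884.50 = 40.8 m.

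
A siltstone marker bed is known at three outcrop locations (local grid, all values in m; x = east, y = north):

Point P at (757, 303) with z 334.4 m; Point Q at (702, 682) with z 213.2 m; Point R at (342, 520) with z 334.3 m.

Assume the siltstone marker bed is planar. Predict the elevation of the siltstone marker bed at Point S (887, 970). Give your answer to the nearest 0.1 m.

Two edge vectors: Point P→Point Q = (-55, 379, -121.2), Point P→Point R = (-415, 217, -0.1).
Normal n = (Point P→Point Q) × (Point P→Point R) = (26262.5, 50292.5, 145350).
So ∂z/∂x = −n_x/n_z = −0.18068 and ∂z/∂y = −n_y/n_z = −0.34601.
Intercept c from Point P: 334.4 + 136.78 + 104.84 = 576.02.
At (887, 970): z = −160.3 − 335.6 + 576.02 = 80.1 m.

80.1 m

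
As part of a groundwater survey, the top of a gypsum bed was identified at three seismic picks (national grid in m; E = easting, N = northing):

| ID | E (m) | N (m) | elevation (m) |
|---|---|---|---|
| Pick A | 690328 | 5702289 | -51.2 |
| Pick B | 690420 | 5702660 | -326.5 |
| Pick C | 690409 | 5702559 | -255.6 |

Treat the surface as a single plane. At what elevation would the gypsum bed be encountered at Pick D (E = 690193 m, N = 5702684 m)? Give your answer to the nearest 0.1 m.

Two edge vectors: Pick A→Pick B = (92, 371, -275.3), Pick A→Pick C = (81, 270, -204.4).
Normal n = (Pick A→Pick B) × (Pick A→Pick C) = (-1501.4, -3494.5, -5211).
So ∂z/∂E = −n_x/n_z = −0.288121282 and ∂z/∂N = −n_y/n_z = −0.670600652.
Intercept c from Pick A: -51.2 + 198898.19 + 3823958.72 = 4022805.71.
At (690193, 5702684): z = −198859.3 − 3824223.6 + 4022805.71 = -277.2 m.

-277.2 m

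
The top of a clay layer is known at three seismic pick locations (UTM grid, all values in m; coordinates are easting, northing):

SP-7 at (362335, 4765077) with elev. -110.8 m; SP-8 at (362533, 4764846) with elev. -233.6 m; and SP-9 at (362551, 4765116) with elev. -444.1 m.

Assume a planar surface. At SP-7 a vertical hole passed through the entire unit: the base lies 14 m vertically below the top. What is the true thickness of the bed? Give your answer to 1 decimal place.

7.5 m

Two edge vectors: SP-7→SP-8 = (198, -231, -122.8), SP-7→SP-9 = (216, 39, -333.3).
Normal n = (SP-7→SP-8) × (SP-7→SP-9) = (81781.5, 39468.6, 57618).
So ∂z/∂easting = −n_x/n_z = −1.41937 and ∂z/∂northing = −n_y/n_z = −0.68500.
|∇z| = √(a²+b²) = 1.57602, so dip δ = arctan(1.57602) = 57.60°.
True thickness = vertical thickness × cos δ = 14 × cos 57.60° = 7.5 m.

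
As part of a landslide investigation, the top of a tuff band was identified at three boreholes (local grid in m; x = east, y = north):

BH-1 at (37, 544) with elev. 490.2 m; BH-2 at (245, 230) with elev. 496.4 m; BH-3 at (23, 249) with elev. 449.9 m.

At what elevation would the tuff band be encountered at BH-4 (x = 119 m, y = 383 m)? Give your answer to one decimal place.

487.9 m

Two edge vectors: BH-1→BH-2 = (208, -314, 6.2), BH-1→BH-3 = (-14, -295, -40.3).
Normal n = (BH-1→BH-2) × (BH-1→BH-3) = (14483.2, 8295.6, -65756).
So ∂z/∂x = −n_x/n_z = 0.22026 and ∂z/∂y = −n_y/n_z = 0.12616.
Intercept c from BH-1: 490.2 − 8.15 − 68.63 = 413.42.
At (119, 383): z = 26.2 + 48.3 + 413.42 = 487.9 m.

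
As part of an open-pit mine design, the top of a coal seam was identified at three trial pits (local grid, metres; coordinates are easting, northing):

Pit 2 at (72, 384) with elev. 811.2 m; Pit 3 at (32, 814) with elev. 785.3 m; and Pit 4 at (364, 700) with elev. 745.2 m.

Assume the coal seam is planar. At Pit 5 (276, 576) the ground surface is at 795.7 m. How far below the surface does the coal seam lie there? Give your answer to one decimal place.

28.5 m

Let the plane be z = a·easting + b·northing + c.
Pit 3−Pit 2: −40a + 430b = −25.9;  Pit 4−Pit 2: 292a + 316b = −66.
Solving gives a = −0.14613, b = −0.07383.
Then c = 811.2 − a·72 − b·384 = 850.07.
At (276, 576): z_contact = −40.33 − 42.52 + 850.07 = 767.21 m.
Depth below ground = 795.7 − 767.21 = 28.5 m.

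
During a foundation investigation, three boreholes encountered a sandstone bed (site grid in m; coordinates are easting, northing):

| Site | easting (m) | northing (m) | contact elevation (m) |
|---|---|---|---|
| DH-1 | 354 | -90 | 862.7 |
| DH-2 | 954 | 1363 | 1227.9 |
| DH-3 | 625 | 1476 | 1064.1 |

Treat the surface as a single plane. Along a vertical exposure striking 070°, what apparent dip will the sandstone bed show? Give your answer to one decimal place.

Two edge vectors: DH-1→DH-2 = (600, 1453, 365.2), DH-1→DH-3 = (271, 1566, 201.4).
Normal n = (DH-1→DH-2) × (DH-1→DH-3) = (-279269, -21870.8, 545837).
So ∂z/∂easting = −n_x/n_z = 0.51163 and ∂z/∂northing = −n_y/n_z = 0.04007.
Unit vector along 070° is (sin 70°, cos 70°) = (0.9397, 0.3420).
Slope in that direction = a·(0.9397) + b·(0.3420) = 0.49448.
Apparent dip = arctan|0.49448| = 26.3° (true dip is 27.2°, so apparent ≤ true as expected).

26.3°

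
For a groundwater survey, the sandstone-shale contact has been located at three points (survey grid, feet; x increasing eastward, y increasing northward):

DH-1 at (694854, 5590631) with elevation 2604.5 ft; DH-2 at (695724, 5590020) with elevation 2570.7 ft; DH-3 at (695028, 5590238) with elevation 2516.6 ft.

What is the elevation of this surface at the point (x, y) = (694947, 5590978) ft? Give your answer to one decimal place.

Let the plane be z = a·x + b·y + c.
DH-2−DH-1: 870a − 611b = −33.8;  DH-3−DH-1: 174a − 393b = −87.9.
Solving gives a = 0.171579738, b = 0.299630724.
Then c = 2604.5 − a·694854 − b·5590631 = −1791743.18.
At (694947, 5590978): z = 119238.8 + 1675228.8 − 1791743.18 = 2724.4 ft.

2724.4 ft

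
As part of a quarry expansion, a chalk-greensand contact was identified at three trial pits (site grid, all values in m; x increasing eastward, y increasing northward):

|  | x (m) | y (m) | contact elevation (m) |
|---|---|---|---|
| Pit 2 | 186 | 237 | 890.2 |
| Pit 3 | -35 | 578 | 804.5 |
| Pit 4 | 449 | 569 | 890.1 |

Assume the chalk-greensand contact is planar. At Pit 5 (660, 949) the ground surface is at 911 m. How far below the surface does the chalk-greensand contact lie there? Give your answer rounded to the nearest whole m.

37 m

Let the plane be z = a·x + b·y + c.
Pit 3−Pit 2: −221a + 341b = −85.7;  Pit 4−Pit 2: 263a + 332b = −0.1.
Solving gives a = 0.17429, b = −0.13837.
Then c = 890.2 − a·186 − b·237 = 890.58.
At (660, 949): z_contact = 115.0 − 131.3 + 890.58 = 874.3 m.
Depth below ground = 911 − 874.3 = 37 m.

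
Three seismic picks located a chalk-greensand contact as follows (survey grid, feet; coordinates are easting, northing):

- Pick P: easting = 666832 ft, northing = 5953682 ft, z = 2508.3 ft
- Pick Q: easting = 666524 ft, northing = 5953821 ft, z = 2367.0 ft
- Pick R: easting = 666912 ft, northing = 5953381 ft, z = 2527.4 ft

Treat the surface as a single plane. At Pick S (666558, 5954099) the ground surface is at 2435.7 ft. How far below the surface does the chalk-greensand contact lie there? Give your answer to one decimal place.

Two edge vectors: Pick P→Pick Q = (-308, 139, -141.3), Pick P→Pick R = (80, -301, 19.1).
Normal n = (Pick P→Pick Q) × (Pick P→Pick R) = (-39876.4, -5421.2, 81588).
So ∂z/∂easting = −n_x/n_z = 0.488753248 and ∂z/∂northing = −n_y/n_z = 0.066446046.
Intercept c from Pick P: 2508.3 − 325916.31 − 395598.63 = −719006.63.
At (666558, 5954099): z_contact = 325782.39 + 395626.34 − 719006.63 = 2402.09 ft.
Depth below ground = 2435.7 − 2402.09 = 33.6 ft.

33.6 ft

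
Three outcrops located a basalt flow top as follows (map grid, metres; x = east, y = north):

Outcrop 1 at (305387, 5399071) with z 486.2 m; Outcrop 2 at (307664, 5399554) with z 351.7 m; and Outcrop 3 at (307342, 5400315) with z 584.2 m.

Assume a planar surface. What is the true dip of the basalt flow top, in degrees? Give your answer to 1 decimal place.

15.7°

Two edge vectors: Outcrop 1→Outcrop 2 = (2277, 483, -134.5), Outcrop 1→Outcrop 3 = (1955, 1244, 98).
Normal n = (Outcrop 1→Outcrop 2) × (Outcrop 1→Outcrop 3) = (214652, -486093.5, 1888323).
So ∂z/∂x = −n_x/n_z = −0.11367 and ∂z/∂y = −n_y/n_z = 0.25742.
Gradient magnitude |∇z| = √(a² + b²) = √(0.01292 + 0.06627) = 0.28140.
True dip = arctan(0.28140) = 15.7°, dipping toward SSE (azimuth ≈ 156°).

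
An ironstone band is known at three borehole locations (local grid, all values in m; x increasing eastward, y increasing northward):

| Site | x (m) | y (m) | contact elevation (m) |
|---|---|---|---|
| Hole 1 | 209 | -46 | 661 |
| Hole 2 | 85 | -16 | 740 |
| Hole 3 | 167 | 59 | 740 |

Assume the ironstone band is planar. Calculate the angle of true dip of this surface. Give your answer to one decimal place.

36.7°

Two edge vectors: Hole 1→Hole 2 = (-124, 30, 79), Hole 1→Hole 3 = (-42, 105, 79).
Normal n = (Hole 1→Hole 2) × (Hole 1→Hole 3) = (-5925, 6478, -11760).
So ∂z/∂x = −n_x/n_z = −0.50383 and ∂z/∂y = −n_y/n_z = 0.55085.
Gradient magnitude |∇z| = √(a² + b²) = √(0.25384 + 0.30344) = 0.74651.
True dip = arctan(0.74651) = 36.7°, dipping toward SE (azimuth ≈ 138°).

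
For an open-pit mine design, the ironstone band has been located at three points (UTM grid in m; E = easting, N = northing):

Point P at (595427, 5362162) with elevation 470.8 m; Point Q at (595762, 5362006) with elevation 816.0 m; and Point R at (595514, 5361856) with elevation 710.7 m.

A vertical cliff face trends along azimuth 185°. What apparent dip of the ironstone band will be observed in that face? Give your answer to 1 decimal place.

26.4°

Two edge vectors: Point P→Point Q = (335, -156, 345.2), Point P→Point R = (87, -306, 239.9).
Normal n = (Point P→Point Q) × (Point P→Point R) = (68206.8, -50334.1, -88938).
So ∂z/∂E = −n_x/n_z = 0.76690 and ∂z/∂N = −n_y/n_z = −0.56595.
Unit vector along 185° is (sin 185°, cos 185°) = (-0.0872, -0.9962).
Slope in that direction = a·(-0.0872) + b·(-0.9962) = 0.49695.
Apparent dip = arctan|0.49695| = 26.4° (true dip is 43.6°, so apparent ≤ true as expected).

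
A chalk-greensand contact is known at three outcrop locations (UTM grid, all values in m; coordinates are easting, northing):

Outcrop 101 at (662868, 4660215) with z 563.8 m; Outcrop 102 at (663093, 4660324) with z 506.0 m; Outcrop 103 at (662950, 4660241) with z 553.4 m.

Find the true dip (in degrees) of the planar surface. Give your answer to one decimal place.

38.2°

Two edge vectors: Outcrop 101→Outcrop 102 = (225, 109, -57.8), Outcrop 101→Outcrop 103 = (82, 26, -10.4).
Normal n = (Outcrop 101→Outcrop 102) × (Outcrop 101→Outcrop 103) = (369.2, -2399.6, -3088).
So ∂z/∂easting = −n_x/n_z = 0.11956 and ∂z/∂northing = −n_y/n_z = −0.77707.
Gradient magnitude |∇z| = √(a² + b²) = √(0.01429 + 0.60384) = 0.78622.
True dip = arctan(0.78622) = 38.2°, dipping toward N (azimuth ≈ 351°).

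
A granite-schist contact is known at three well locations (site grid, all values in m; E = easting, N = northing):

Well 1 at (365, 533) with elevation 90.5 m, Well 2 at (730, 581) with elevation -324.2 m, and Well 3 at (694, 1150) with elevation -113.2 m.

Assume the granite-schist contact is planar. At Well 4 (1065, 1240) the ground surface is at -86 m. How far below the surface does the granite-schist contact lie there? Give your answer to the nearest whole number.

436 m

Two edge vectors: Well 1→Well 2 = (365, 48, -414.7), Well 1→Well 3 = (329, 617, -203.7).
Normal n = (Well 1→Well 2) × (Well 1→Well 3) = (246092.3, -62085.8, 209413).
So ∂z/∂E = −n_x/n_z = −1.17515 and ∂z/∂N = −n_y/n_z = 0.29648.
Intercept c from Well 1: 90.5 + 428.93 − 158.02 = 361.41.
At (1065, 1240): z_contact = −1251.5 + 367.6 + 361.41 = -522.5 m.
Depth below ground = -86 − (-522.5) = 436 m.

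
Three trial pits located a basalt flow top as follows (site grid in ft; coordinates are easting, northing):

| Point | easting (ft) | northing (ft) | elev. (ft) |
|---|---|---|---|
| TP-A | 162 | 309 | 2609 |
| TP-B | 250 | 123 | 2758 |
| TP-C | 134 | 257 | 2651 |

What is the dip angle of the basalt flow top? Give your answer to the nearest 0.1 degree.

38.8°

Two edge vectors: TP-A→TP-B = (88, -186, 149), TP-A→TP-C = (-28, -52, 42).
Normal n = (TP-A→TP-B) × (TP-A→TP-C) = (-64, -7868, -9784).
So ∂z/∂easting = −n_x/n_z = −0.00654 and ∂z/∂northing = −n_y/n_z = −0.80417.
Gradient magnitude |∇z| = √(a² + b²) = √(0.00004 + 0.64669) = 0.80420.
True dip = arctan(0.80420) = 38.8°, dipping toward N (azimuth ≈ 000°).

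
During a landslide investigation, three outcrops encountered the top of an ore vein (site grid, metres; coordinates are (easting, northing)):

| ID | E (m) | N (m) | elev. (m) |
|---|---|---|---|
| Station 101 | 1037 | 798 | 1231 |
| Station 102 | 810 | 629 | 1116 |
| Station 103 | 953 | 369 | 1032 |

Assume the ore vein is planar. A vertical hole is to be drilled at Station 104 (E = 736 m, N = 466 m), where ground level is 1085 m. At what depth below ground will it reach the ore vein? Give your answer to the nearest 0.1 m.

52.6 m

Let the plane be z = a·E + b·N + c.
Station 102−Station 101: −227a − 169b = −115;  Station 103−Station 101: −84a − 429b = −199.
Solving gives a = 0.188779, b = 0.426906.
Then c = 1231 − a·1037 − b·798 = 694.56.
At (736, 466): z_contact = 138.94 + 198.94 + 694.56 = 1032.44 m.
Depth below ground = 1085 − 1032.44 = 52.6 m.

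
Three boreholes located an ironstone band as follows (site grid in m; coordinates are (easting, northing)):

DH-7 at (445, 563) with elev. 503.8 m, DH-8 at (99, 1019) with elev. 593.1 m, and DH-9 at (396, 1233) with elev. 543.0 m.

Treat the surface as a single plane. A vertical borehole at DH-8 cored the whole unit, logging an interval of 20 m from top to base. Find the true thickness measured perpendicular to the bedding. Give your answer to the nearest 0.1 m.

19.6 m

Let the plane be z = a·E + b·N + c.
DH-8−DH-7: −346a + 456b = 89.3;  DH-9−DH-7: −49a + 670b = 39.2.
Solving gives a = −0.20029, b = 0.04386.
|∇z| = √(a²+b²) = 0.20504, so dip δ = arctan(0.20504) = 11.59°.
True thickness = vertical thickness × cos δ = 20 × cos 11.59° = 19.6 m.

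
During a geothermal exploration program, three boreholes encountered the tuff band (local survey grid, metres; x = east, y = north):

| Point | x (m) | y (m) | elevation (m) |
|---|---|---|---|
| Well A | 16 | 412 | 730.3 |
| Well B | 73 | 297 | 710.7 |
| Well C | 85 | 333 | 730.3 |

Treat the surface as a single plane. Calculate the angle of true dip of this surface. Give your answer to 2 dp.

Two edge vectors: Well A→Well B = (57, -115, -19.6), Well A→Well C = (69, -79, 0).
Normal n = (Well A→Well B) × (Well A→Well C) = (-1548.4, -1352.4, 3432).
So ∂z/∂x = −n_x/n_z = 0.45117 and ∂z/∂y = −n_y/n_z = 0.39406.
Gradient magnitude |∇z| = √(a² + b²) = √(0.20355 + 0.15528) = 0.59902.
True dip = arctan(0.59902) = 30.92°, dipping toward SW (azimuth ≈ 229°).

30.92°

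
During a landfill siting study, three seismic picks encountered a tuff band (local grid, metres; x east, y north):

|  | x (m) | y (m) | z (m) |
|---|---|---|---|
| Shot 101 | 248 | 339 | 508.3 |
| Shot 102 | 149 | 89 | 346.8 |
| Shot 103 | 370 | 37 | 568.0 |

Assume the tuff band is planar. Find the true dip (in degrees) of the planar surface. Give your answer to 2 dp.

47.18°

Two edge vectors: Shot 101→Shot 102 = (-99, -250, -161.5), Shot 101→Shot 103 = (122, -302, 59.7).
Normal n = (Shot 101→Shot 102) × (Shot 101→Shot 103) = (-63698, -13792.7, 60398).
So ∂z/∂x = −n_x/n_z = 1.05464 and ∂z/∂y = −n_y/n_z = 0.22836.
Gradient magnitude |∇z| = √(a² + b²) = √(1.11226 + 0.05215) = 1.07908.
True dip = arctan(1.07908) = 47.18°, dipping toward WSW (azimuth ≈ 258°).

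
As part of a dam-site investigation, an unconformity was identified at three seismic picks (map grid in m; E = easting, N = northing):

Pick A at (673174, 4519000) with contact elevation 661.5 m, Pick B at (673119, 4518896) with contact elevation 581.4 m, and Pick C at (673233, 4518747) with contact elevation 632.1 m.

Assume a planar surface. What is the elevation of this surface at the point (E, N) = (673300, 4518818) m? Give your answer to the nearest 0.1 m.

712.1 m

Two edge vectors: Pick A→Pick B = (-55, -104, -80.1), Pick A→Pick C = (59, -253, -29.4).
Normal n = (Pick A→Pick B) × (Pick A→Pick C) = (-17207.7, -6342.9, 20051).
So ∂z/∂E = −n_x/n_z = 0.858196599 and ∂z/∂N = −n_y/n_z = 0.316338337.
Intercept c from Pick A: 661.5 − 577715.64 − 1429532.95 = −2006587.08.
At (673300, 4518818): z = 577823.8 + 1429475.4 − 2006587.08 = 712.1 m.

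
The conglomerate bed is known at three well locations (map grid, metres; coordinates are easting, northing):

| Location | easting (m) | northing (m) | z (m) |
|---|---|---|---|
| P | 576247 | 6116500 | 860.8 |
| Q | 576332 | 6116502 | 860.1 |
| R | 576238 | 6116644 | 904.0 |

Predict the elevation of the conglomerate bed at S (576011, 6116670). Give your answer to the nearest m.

915 m

Let the plane be z = a·easting + b·northing + c.
Q−P: 85a + 2b = −0.7;  R−P: −9a + 144b = 43.2.
Solving gives a = −0.01527166, b = 0.29904552.
Then c = 860.8 − a·576247 − b·6116500 = −1819450.88.
At (576011, 6116670): z = −8796.6 + 1829162.8 − 1819450.88 = 915.2 m.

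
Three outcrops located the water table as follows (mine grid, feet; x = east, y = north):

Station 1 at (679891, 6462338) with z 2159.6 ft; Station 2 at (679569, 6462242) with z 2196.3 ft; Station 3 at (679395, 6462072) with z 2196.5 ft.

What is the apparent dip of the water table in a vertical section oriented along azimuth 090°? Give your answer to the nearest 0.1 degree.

Let the plane be z = a·x + b·y + c.
Station 2−Station 1: −322a − 96b = 36.7;  Station 3−Station 1: −496a − 266b = 36.9.
Solving gives a = −0.16352, b = 0.16620.
Unit vector along 090° is (sin 90°, cos 90°) = (1.0000, 0.0000).
Slope in that direction = a·(1.0000) + b·(0.0000) = −0.16352.
Apparent dip = arctan|0.16352| = 9.3° (true dip is 13.1°, so apparent ≤ true as expected).

9.3°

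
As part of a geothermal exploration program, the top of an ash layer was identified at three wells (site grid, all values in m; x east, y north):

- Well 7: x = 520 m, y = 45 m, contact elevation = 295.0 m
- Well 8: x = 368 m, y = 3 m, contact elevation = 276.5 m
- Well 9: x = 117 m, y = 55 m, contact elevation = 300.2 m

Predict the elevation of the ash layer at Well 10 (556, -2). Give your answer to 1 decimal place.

273.9 m

Two edge vectors: Well 7→Well 8 = (-152, -42, -18.5), Well 7→Well 9 = (-403, 10, 5.2).
Normal n = (Well 7→Well 8) × (Well 7→Well 9) = (-33.4, 8245.9, -18446).
So ∂z/∂x = −n_x/n_z = −0.00181 and ∂z/∂y = −n_y/n_z = 0.44703.
Intercept c from Well 7: 295 + 0.94 − 20.12 = 275.83.
At (556, -2): z = −1.0 − 0.9 + 275.83 = 273.9 m.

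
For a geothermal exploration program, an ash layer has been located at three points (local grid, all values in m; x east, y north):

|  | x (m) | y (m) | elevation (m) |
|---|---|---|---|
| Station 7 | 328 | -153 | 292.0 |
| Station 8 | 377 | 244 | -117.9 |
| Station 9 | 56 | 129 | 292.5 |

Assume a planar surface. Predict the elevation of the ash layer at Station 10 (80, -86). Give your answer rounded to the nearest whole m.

Let the plane be z = a·x + b·y + c.
Station 8−Station 7: 49a + 397b = −409.9;  Station 9−Station 7: −272a + 282b = 0.5.
Solving gives a = −0.95064, b = −0.91516.
Then c = 292 − a·328 − b·-153 = 463.79.
At (80, -86): z = −76.1 + 78.7 + 463.79 = 466.4 m.

466 m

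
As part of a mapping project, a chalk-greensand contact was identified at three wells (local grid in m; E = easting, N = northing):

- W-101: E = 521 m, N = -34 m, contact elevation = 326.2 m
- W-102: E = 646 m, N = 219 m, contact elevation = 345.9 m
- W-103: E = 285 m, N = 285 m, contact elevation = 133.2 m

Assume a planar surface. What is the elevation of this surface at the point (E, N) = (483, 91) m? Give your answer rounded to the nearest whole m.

281 m

Let the plane be z = a·E + b·N + c.
W-102−W-101: 125a + 253b = 19.7;  W-103−W-101: −236a + 319b = −193.
Solving gives a = 0.55344, b = −0.19557.
Then c = 326.2 − a·521 − b·-34 = 31.21.
At (483, 91): z = 267.3 − 17.8 + 31.21 = 280.7 m.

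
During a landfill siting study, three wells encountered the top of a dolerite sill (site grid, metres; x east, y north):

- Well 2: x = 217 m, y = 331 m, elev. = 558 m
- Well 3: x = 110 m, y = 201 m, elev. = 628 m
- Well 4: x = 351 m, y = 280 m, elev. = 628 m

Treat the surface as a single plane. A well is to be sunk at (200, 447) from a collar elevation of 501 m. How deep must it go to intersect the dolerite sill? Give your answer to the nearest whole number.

Let the plane be z = a·x + b·y + c.
Well 3−Well 2: −107a − 130b = 70;  Well 4−Well 2: 134a − 51b = 70.
Solving gives a = 0.24173, b = −0.73742.
Then c = 558 − a·217 − b·331 = 749.63.
At (200, 447): z_contact = 48.3 − 329.6 + 749.63 = 468.3 m.
Depth below ground = 501 − 468.3 = 33 m.

33 m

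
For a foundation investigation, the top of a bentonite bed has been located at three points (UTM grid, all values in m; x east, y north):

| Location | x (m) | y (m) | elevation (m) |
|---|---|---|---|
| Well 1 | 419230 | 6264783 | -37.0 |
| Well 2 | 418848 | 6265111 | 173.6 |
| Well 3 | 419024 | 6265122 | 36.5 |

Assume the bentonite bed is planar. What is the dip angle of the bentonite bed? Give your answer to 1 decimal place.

38.7°

Two edge vectors: Well 1→Well 2 = (-382, 328, 210.6), Well 1→Well 3 = (-206, 339, 73.5).
Normal n = (Well 1→Well 2) × (Well 1→Well 3) = (-47285.4, -15306.6, -61930).
So ∂z/∂x = −n_x/n_z = −0.76353 and ∂z/∂y = −n_y/n_z = −0.24716.
Gradient magnitude |∇z| = √(a² + b²) = √(0.58298 + 0.06109) = 0.80254.
True dip = arctan(0.80254) = 38.7°, dipping toward ENE (azimuth ≈ 072°).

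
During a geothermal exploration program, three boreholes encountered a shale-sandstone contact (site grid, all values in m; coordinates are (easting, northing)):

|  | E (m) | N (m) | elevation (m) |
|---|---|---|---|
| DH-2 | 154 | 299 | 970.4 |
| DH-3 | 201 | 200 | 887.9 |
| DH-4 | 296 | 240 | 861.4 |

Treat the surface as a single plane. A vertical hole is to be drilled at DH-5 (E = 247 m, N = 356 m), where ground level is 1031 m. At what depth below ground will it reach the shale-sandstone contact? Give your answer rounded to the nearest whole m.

76 m

Let the plane be z = a·E + b·N + c.
DH-3−DH-2: 47a − 99b = −82.5;  DH-4−DH-2: 142a − 59b = −109.
Solving gives a = −0.52490, b = 0.58414.
Then c = 970.4 − a·154 − b·299 = 876.58.
At (247, 356): z_contact = −129.7 + 208.0 + 876.58 = 954.9 m.
Depth below ground = 1031 − 954.9 = 76 m.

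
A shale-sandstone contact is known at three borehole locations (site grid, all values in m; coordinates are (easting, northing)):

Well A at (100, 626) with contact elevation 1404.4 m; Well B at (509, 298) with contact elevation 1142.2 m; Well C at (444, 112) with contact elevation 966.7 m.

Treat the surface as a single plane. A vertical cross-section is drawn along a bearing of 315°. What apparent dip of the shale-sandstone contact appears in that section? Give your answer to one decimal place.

Let the plane be z = a·E + b·N + c.
Well B−Well A: 409a − 328b = −262.2;  Well C−Well A: 344a − 514b = −437.7.
Solving gives a = 0.09030, b = 0.91199.
Unit vector along 315° is (sin 315°, cos 315°) = (-0.7071, 0.7071).
Slope in that direction = a·(-0.7071) + b·(0.7071) = 0.58102.
Apparent dip = arctan|0.58102| = 30.2° (true dip is 42.5°, so apparent ≤ true as expected).

30.2°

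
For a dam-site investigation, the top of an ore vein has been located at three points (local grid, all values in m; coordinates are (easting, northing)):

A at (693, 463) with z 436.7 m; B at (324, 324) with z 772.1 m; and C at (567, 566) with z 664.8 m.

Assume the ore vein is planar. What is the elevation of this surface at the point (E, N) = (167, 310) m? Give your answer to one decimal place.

948.9 m

Two edge vectors: A→B = (-369, -139, 335.4), A→C = (-126, 103, 228.1).
Normal n = (A→B) × (A→C) = (-66252.1, 41908.5, -55521).
So ∂z/∂E = −n_x/n_z = −1.19328 and ∂z/∂N = −n_y/n_z = 0.75482.
Intercept c from A: 436.7 + 826.94 − 349.48 = 914.16.
At (167, 310): z = −199.3 + 234.0 + 914.16 = 948.9 m.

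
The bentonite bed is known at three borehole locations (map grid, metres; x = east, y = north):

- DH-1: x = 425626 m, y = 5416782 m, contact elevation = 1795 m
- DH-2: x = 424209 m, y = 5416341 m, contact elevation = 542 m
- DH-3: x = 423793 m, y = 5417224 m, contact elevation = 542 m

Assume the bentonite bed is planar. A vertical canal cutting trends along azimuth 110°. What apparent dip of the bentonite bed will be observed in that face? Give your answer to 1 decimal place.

31.0°

Let the plane be z = a·x + b·y + c.
DH-2−DH-1: −1417a − 441b = −1253;  DH-3−DH-1: −1833a + 442b = −1253.
Solving gives a = 0.77119, b = 0.36332.
Unit vector along 110° is (sin 110°, cos 110°) = (0.9397, -0.3420).
Slope in that direction = a·(0.9397) + b·(-0.3420) = 0.60042.
Apparent dip = arctan|0.60042| = 31.0° (true dip is 40.4°, so apparent ≤ true as expected).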